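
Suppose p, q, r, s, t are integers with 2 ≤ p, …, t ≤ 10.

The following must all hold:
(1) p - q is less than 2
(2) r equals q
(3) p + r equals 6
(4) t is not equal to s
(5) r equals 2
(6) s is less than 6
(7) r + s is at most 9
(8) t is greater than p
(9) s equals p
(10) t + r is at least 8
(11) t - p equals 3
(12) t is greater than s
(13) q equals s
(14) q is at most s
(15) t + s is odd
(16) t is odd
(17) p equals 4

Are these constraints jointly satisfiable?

Unsatisfiable

Constraint 5 fixes r = 2 and constraint 17 fixes p = 4. Constraints 2, 9, and 13 give r = q = s = p, so r = p. But 2 ≠ 4 — contradiction.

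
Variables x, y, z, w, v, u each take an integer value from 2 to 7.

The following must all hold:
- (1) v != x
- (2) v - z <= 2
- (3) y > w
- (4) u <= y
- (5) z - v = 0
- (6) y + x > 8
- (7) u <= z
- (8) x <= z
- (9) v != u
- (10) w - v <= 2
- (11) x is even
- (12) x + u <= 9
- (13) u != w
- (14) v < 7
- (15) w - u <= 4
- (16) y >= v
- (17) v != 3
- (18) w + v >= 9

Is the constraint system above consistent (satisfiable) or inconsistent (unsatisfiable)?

Satisfiable

Try x = 4, y = 6, z = 5, w = 4, v = 5, u = 3.
Check constraint 2: v - z = 0; constraint 5: z - v = 0; constraint 6: y + x = 10. The remaining constraints are straightforward to verify.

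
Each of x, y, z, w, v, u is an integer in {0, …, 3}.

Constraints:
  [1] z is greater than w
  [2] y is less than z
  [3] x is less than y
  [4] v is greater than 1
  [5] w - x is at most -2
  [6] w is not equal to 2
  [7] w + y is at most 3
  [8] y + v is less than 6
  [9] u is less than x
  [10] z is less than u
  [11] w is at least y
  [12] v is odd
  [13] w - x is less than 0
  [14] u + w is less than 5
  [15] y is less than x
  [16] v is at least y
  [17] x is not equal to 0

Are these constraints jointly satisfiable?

Unsatisfiable

Constraints 1, 3, 9, 10, and 11 give z < u, u < x, x < y, y ≤ w, w < z. Chaining: z < u < x < y ≤ w < z, which forces z < z — impossible.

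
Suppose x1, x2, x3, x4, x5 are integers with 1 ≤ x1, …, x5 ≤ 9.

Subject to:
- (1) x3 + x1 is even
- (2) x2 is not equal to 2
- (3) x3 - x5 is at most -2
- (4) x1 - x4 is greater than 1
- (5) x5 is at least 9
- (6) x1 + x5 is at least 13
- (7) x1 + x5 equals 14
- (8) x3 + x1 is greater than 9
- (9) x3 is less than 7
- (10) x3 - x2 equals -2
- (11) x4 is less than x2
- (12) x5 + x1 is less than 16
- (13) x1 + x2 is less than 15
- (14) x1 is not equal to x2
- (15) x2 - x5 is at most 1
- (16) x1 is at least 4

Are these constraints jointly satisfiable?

Try x1 = 5, x2 = 7, x3 = 5, x4 = 1, x5 = 9.
Check constraint 3: x3 - x5 = -4; constraint 4: x1 - x4 = 4; constraint 6: x1 + x5 = 14. The remaining constraints are straightforward to verify.

Satisfiable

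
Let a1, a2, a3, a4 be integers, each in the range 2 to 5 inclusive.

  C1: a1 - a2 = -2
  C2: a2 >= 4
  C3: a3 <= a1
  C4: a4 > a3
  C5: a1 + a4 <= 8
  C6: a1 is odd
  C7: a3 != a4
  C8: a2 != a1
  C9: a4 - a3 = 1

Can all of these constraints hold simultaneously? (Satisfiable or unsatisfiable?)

Satisfiable

The assignment a1 = 3, a2 = 5, a3 = 3, a4 = 4 works:
  constraint 1 holds since a1 - a2 = -2.
  constraint 5 holds since a1 + a4 = 7.
The rest check out directly.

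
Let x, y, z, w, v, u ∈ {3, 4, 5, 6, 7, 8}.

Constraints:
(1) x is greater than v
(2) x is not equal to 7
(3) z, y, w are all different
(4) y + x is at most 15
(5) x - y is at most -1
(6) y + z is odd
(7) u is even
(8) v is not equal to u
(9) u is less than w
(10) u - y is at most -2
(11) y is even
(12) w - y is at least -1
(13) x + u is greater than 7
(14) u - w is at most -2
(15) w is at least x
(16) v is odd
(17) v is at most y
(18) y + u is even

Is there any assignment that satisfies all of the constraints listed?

Satisfiable

One satisfying assignment is x = 6, y = 8, z = 3, w = 7, v = 5, u = 4.
For the less obvious constraints — constraint 4: y + x = 14; constraint 5: x - y = -2; constraint 10: u - y = -4 — and the others hold by inspection.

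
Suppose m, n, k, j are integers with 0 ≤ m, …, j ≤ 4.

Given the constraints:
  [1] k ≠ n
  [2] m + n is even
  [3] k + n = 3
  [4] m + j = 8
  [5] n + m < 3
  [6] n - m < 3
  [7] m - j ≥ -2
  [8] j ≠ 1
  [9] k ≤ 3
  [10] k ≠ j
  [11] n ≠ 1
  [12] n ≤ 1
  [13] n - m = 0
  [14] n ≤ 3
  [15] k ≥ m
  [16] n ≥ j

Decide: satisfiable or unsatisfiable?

From constraints 9 and 15: m ≤ k ≤ 3. From constraints 14 and 16: j ≤ n ≤ 3. Hence m + j ≤ 6. But constraint 4 requires m + j = 8, and 8 > 6. Contradiction.

Unsatisfiable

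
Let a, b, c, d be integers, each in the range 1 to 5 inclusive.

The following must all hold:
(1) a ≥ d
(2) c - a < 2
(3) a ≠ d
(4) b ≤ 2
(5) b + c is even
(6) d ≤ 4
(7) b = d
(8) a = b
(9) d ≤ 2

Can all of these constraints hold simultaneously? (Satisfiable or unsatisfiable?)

Unsatisfiable

From constraints 7 and 8, a = b = d, so a = d. But constraint 3 says a ≠ d. Contradiction.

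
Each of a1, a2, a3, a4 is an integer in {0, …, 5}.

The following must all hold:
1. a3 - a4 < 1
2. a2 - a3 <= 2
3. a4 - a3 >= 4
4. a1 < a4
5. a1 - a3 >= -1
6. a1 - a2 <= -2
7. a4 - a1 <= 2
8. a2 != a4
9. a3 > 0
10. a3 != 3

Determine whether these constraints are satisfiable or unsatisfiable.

Unsatisfiable

Constraints 2, 3, 6, and 7 give a2 − a1 ≥ 2, a1 − a4 ≥ -2, a4 − a3 ≥ 4, a3 − a2 ≥ -2.
Adding all 4 inequalities: the left sides telescope to 0, and the right sides sum to 2 + (-2) + 4 + (-2) = 2. So 0 ≥ 2, which is false.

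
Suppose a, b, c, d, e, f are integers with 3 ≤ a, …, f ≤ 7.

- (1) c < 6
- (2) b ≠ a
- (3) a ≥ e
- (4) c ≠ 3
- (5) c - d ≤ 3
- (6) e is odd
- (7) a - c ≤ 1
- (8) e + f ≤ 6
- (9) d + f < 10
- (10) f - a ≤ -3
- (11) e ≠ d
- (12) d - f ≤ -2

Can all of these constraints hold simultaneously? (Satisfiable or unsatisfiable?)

Unsatisfiable

Constraints 5, 7, 10, and 12 give d − c ≥ -3, c − a ≥ -1, a − f ≥ 3, f − d ≥ 2.
Adding all 4 inequalities: the left sides telescope to 0, and the right sides sum to (-3) + (-1) + 3 + 2 = 1. So 0 ≥ 1, which is false.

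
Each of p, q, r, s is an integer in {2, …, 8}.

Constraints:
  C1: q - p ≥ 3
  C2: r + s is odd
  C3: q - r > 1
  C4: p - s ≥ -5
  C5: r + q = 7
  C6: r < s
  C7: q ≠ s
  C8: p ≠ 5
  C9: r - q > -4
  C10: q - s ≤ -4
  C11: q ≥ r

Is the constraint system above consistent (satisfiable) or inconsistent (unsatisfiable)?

Unsatisfiable

Constraints 1, 4, and 10 give q − p ≥ 3, p − s ≥ -5, s − q ≥ 4.
Adding all 3 inequalities: the left sides telescope to 0, and the right sides sum to 3 + (-5) + 4 = 2. So 0 ≥ 2, which is false.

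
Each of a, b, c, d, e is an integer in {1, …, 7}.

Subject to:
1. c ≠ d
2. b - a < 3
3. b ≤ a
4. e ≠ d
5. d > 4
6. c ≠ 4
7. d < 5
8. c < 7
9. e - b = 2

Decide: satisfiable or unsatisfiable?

Unsatisfiable

From constraint 5: d ≥ 5. From constraint 7: d ≤ 4. But 4 < 5, so no value of d works.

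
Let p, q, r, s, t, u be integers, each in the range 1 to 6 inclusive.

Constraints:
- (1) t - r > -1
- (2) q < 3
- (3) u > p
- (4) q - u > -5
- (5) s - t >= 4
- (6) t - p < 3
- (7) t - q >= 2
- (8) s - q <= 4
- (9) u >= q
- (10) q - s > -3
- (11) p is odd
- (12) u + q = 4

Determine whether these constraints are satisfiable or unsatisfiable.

Constraints 5, 7, and 8 give q − s ≥ -4, s − t ≥ 4, t − q ≥ 2.
Adding all 3 inequalities: the left sides telescope to 0, and the right sides sum to (-4) + 4 + 2 = 2. So 0 ≥ 2, which is false.

Unsatisfiable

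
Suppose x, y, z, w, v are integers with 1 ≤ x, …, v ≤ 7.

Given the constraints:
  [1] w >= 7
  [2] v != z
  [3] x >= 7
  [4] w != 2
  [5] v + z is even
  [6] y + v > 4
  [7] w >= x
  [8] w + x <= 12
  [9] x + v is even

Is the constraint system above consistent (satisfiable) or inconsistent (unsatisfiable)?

Unsatisfiable

From constraint 1: w ≥ 7. From constraint 3: x ≥ 7. Hence w + x ≥ 14. But constraint 8 requires w + x ≤ 12, and 12 < 14. Contradiction.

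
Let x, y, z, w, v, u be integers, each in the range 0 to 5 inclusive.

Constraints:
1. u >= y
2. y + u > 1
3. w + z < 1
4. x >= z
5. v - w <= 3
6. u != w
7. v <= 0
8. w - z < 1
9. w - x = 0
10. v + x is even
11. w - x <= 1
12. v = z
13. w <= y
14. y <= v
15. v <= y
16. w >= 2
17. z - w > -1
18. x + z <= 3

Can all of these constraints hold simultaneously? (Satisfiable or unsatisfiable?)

From constraints 13 and 16: y ≥ w and w ≥ 2, so y ≥ 2. From constraints 7 and 14: y ≤ v and v ≤ 0, so y ≤ 0. But 0 < 2, so no value of y works.

Unsatisfiable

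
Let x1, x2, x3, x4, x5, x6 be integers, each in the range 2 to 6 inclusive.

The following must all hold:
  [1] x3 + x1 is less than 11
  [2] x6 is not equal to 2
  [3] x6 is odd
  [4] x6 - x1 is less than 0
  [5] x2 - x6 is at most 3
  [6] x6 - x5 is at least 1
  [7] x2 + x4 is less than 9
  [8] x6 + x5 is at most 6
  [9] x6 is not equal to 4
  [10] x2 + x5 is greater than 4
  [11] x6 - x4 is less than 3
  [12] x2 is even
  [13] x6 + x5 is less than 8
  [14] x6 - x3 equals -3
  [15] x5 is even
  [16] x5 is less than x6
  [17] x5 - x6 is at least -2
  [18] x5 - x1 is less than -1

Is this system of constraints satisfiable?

The assignment x1 = 4, x2 = 4, x3 = 6, x4 = 2, x5 = 2, x6 = 3 works:
  constraint 1 holds since x3 + x1 = 10.
  constraint 4 holds since x6 - x1 = -1.
The rest check out directly.

Satisfiable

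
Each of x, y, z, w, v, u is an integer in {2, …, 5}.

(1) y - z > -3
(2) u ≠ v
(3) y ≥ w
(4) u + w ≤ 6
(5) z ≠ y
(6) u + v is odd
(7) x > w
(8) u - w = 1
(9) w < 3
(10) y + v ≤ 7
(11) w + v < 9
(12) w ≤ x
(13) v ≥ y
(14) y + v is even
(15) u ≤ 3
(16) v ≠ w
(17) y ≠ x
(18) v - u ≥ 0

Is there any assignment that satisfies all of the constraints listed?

Setting (x, y, z, w, v, u) = (5, 2, 3, 2, 4, 3) satisfies everything: constraint 1: y - z = -1; constraint 4: u + w = 5, and the others follow.

Satisfiable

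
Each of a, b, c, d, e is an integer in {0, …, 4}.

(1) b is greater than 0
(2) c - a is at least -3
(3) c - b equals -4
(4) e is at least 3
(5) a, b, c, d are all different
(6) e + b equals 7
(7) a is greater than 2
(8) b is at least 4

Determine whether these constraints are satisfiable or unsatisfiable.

Setting (a, b, c, d, e) = (3, 4, 0, 2, 3) satisfies everything: constraint 2: c - a = -3; constraint 3: c - b = -4; constraint 6: e + b = 7, and the others follow.

Satisfiable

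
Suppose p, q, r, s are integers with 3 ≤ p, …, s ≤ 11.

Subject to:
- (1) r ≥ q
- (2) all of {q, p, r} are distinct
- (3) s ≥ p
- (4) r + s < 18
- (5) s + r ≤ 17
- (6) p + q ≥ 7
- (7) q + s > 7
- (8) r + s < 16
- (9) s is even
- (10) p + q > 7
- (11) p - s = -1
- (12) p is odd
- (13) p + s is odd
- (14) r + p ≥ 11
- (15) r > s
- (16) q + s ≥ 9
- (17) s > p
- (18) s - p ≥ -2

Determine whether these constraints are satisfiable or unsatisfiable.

One satisfying assignment is p = 5, q = 3, r = 9, s = 6.
For the less obvious constraints — constraint 4: r + s = 15; constraint 5: s + r = 15 — and the others hold by inspection.

Satisfiable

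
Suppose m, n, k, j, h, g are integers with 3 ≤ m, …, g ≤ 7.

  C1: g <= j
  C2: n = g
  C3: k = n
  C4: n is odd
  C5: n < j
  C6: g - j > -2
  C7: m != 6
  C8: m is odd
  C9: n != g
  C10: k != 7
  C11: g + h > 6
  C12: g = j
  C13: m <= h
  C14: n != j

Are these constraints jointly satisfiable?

From constraints 2 and 12, n = g = j, so n = j. But constraint 14 says n ≠ j. Contradiction.

Unsatisfiable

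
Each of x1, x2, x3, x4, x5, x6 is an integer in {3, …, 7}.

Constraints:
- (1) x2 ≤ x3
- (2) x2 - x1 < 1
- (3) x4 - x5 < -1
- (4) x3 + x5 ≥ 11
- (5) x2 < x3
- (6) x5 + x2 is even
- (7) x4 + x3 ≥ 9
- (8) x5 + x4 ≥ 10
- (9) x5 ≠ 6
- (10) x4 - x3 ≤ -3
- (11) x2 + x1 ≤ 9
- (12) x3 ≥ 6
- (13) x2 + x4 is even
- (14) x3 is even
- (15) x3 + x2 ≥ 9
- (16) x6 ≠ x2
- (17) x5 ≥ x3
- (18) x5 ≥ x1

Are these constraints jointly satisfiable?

Satisfiable

Take x1 = 3, x2 = 3, x3 = 6, x4 = 3, x5 = 7, x6 = 7. Then constraint 2: x2 - x1 = 0; constraint 3: x4 - x5 = -4; constraint 4: x3 + x5 = 13, and every other listed constraint is also met.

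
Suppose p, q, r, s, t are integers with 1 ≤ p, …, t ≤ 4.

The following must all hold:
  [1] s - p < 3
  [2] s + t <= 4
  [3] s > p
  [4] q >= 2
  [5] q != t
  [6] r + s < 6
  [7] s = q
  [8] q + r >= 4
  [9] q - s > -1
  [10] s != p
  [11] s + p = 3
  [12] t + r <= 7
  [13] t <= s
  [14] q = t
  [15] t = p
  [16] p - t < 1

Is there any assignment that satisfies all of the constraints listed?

Unsatisfiable

From constraints 7, 14, and 15, s = q = t = p, so s = p. But constraint 10 says s ≠ p. Contradiction.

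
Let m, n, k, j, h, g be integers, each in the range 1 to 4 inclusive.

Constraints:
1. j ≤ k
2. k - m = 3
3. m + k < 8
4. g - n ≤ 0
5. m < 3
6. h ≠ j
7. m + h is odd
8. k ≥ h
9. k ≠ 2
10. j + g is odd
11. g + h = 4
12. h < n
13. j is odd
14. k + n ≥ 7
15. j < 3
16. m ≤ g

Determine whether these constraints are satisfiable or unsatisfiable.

Setting (m, n, k, j, h, g) = (1, 4, 4, 1, 2, 2) satisfies everything: constraint 2: k - m = 3; constraint 3: m + k = 5, and the others follow.

Satisfiable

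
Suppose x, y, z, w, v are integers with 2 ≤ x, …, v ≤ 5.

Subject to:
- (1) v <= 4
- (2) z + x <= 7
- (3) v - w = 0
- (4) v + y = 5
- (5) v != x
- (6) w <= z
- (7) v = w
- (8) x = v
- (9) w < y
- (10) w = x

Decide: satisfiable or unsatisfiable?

From constraints 7 and 10, v = w = x, so v = x. But constraint 5 says v ≠ x. Contradiction.

Unsatisfiable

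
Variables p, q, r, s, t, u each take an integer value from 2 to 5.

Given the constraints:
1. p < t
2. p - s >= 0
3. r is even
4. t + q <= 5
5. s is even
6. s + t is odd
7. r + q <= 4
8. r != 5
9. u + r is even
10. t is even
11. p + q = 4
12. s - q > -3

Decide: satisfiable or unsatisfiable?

Unsatisfiable

Constraint 5 makes s even and constraint 10 makes t even, so s + t must be even. Constraint 6 says s + t is odd — contradiction.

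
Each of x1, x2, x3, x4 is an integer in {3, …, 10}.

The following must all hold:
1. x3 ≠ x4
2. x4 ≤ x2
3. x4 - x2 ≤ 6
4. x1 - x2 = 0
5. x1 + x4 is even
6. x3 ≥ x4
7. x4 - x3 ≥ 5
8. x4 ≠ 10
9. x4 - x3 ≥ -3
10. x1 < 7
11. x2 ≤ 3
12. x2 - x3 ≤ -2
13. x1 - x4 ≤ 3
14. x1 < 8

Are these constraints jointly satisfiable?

Constraints 3, 7, and 12 give x2 − x4 ≥ -6, x4 − x3 ≥ 5, x3 − x2 ≥ 2.
Adding all 3 inequalities: the left sides telescope to 0, and the right sides sum to (-6) + 5 + 2 = 1. So 0 ≥ 1, which is false.

Unsatisfiable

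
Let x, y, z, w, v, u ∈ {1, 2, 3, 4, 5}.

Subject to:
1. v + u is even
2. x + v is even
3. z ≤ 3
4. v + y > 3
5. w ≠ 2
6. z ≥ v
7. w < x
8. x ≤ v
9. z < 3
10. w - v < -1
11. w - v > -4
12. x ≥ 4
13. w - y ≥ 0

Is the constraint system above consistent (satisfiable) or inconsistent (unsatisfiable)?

From constraints 8 and 12: v ≥ x and x ≥ 4, so v ≥ 4. From constraints 3 and 6: v ≤ z and z ≤ 3, so v ≤ 3. But 3 < 4, so no value of v works.

Unsatisfiable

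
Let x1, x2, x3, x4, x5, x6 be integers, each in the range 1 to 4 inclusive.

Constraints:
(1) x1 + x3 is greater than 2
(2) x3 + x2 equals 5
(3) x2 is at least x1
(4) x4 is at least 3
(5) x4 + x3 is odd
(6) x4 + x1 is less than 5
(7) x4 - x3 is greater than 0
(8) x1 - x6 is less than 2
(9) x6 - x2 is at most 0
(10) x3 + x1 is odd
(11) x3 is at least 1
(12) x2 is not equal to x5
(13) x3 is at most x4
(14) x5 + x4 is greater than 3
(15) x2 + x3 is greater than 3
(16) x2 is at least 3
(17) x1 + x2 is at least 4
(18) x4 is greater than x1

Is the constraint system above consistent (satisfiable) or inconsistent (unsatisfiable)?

One satisfying assignment is x1 = 1, x2 = 3, x3 = 2, x4 = 3, x5 = 1, x6 = 1.
For the less obvious constraints — constraint 1: x1 + x3 = 3; constraint 2: x3 + x2 = 5 — and the others hold by inspection.

Satisfiable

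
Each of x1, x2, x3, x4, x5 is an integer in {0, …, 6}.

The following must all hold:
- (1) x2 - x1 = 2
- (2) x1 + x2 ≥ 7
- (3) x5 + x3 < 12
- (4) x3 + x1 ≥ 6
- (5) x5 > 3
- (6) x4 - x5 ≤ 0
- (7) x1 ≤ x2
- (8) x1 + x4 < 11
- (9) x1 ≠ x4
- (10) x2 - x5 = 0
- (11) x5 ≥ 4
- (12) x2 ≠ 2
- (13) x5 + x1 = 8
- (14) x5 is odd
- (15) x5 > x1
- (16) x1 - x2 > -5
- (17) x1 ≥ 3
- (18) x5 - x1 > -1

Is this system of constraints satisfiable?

Satisfiable

Take x1 = 3, x2 = 5, x3 = 5, x4 = 5, x5 = 5. Then constraint 1: x2 - x1 = 2; constraint 2: x1 + x2 = 8; constraint 3: x5 + x3 = 10, and every other listed constraint is also met.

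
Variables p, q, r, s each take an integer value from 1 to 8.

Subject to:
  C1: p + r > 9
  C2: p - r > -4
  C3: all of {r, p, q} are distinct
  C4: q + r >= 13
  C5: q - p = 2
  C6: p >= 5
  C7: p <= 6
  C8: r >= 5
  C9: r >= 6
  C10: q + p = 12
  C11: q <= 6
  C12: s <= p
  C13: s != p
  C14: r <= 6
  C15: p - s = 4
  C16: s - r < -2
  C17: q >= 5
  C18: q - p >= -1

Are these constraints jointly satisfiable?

Constraints 6, 7, 8, 11, 14, and 17 confine each of r, p, q to the 2 values {5, 6}.
Constraint 3 requires all 3 of them to be distinct, but only 2 values are available — impossible by the pigeonhole principle.

Unsatisfiable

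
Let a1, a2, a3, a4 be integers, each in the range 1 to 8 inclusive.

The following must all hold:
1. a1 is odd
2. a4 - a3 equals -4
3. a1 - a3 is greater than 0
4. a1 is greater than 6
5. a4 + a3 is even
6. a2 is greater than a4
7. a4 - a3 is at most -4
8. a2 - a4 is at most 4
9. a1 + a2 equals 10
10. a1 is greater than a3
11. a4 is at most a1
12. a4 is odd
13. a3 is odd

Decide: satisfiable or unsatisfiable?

Satisfiable

The assignment a1 = 7, a2 = 3, a3 = 5, a4 = 1 works:
  constraint 2 holds since a4 - a3 = -4.
  constraint 3 holds since a1 - a3 = 2.
The rest check out directly.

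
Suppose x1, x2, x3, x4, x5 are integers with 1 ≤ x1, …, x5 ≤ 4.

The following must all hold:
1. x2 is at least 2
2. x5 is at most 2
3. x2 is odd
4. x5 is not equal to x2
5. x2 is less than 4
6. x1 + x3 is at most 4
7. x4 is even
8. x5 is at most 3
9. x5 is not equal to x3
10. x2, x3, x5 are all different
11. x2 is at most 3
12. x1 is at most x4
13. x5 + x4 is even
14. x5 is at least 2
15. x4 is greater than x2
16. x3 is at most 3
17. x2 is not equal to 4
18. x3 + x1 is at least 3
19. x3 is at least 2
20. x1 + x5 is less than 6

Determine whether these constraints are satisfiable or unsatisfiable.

Unsatisfiable

Constraints 1, 8, 11, 14, 16, and 19 confine each of x2, x3, x5 to the 2 values {2, 3}.
Constraint 10 requires all 3 of them to be distinct, but only 2 values are available — impossible by the pigeonhole principle.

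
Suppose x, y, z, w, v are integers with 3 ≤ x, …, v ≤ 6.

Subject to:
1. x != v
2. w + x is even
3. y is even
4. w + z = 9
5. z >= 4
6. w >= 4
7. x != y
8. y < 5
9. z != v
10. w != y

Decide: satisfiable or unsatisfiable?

One satisfying assignment is x = 3, y = 4, z = 4, w = 5, v = 5.
For the less obvious constraints — constraint 2: w + x = 8 is even; constraint 4: w + z = 9 — and the others hold by inspection.

Satisfiable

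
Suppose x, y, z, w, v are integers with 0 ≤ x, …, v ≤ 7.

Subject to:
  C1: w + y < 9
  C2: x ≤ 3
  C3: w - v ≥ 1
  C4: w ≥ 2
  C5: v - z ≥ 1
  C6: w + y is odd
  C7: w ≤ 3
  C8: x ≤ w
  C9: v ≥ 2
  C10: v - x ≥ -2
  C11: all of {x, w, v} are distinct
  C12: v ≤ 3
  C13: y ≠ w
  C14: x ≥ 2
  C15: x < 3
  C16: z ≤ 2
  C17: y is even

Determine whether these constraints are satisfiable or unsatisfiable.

Constraints 2, 4, 7, 9, 12, and 14 confine each of x, w, v to the 2 values {2, 3}.
Constraint 11 requires all 3 of them to be distinct, but only 2 values are available — impossible by the pigeonhole principle.

Unsatisfiable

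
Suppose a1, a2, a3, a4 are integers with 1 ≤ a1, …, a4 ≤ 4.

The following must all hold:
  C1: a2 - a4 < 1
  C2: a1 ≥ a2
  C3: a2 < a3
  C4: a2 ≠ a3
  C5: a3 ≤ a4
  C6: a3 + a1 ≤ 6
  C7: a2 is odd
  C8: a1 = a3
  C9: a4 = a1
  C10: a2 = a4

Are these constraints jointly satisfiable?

Unsatisfiable

From constraints 8, 9, and 10, a2 = a4 = a1 = a3, so a2 = a3. But constraint 4 says a2 ≠ a3. Contradiction.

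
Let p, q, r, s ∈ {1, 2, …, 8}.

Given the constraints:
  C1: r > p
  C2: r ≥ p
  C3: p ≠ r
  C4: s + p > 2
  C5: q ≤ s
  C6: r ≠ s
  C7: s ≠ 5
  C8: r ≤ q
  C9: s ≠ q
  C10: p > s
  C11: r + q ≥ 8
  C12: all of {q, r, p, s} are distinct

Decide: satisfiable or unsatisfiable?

Unsatisfiable

Constraints 1, 5, 8, and 10 give q ≤ s, s < p, p < r, r ≤ q. Chaining: q ≤ s < p < r ≤ q, which forces q < q — impossible.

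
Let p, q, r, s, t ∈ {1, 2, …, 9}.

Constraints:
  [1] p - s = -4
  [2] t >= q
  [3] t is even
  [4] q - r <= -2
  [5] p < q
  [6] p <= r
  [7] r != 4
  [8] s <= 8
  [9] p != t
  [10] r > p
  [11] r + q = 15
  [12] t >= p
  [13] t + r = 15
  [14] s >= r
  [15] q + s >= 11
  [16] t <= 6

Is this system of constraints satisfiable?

From constraints 8 and 14: r ≤ s ≤ 8. From constraints 2 and 16: q ≤ t ≤ 6. Hence r + q ≤ 14. But constraint 11 requires r + q = 15, and 15 > 14. Contradiction.

Unsatisfiable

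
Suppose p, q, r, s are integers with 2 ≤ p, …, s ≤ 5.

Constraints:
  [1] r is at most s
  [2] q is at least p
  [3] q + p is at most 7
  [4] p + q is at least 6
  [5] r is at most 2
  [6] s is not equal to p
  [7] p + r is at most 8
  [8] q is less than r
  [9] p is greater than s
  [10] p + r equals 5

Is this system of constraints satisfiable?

Constraints 1, 2, 8, and 9 give s < p, p ≤ q, q < r, r ≤ s. Chaining: s < p ≤ q < r ≤ s, which forces s < s — impossible.

Unsatisfiable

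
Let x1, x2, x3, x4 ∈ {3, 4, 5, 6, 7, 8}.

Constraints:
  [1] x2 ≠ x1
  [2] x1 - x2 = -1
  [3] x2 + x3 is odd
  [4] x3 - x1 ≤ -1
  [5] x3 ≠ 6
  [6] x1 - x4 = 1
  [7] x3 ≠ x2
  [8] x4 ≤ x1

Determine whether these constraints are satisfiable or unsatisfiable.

Take x1 = 7, x2 = 8, x3 = 5, x4 = 6. Then constraint 2: x1 - x2 = -1; constraint 4: x3 - x1 = -2; constraint 6: x1 - x4 = 1, and every other listed constraint is also met.

Satisfiable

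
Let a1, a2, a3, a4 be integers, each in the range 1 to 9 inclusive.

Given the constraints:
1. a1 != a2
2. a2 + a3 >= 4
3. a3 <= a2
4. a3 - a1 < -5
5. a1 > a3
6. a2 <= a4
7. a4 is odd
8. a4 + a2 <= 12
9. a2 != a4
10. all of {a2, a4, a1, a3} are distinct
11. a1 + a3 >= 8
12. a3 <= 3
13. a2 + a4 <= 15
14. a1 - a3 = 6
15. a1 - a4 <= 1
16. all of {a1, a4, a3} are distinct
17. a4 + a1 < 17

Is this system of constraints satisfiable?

One satisfying assignment is a1 = 7, a2 = 3, a3 = 1, a4 = 9.
For the less obvious constraints — constraint 2: a2 + a3 = 4; constraint 4: a3 - a1 = -6 — and the others hold by inspection.

Satisfiable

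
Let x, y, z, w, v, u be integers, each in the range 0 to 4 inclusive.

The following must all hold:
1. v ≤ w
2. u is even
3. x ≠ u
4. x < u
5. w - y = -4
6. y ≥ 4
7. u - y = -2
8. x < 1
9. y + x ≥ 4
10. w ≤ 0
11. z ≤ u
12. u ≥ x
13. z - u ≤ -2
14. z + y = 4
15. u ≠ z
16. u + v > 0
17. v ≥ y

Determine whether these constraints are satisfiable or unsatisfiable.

Unsatisfiable

From constraints 6 and 17: v ≥ y and y ≥ 4, so v ≥ 4. From constraints 1 and 10: v ≤ w and w ≤ 0, so v ≤ 0. But 0 < 4, so no value of v works.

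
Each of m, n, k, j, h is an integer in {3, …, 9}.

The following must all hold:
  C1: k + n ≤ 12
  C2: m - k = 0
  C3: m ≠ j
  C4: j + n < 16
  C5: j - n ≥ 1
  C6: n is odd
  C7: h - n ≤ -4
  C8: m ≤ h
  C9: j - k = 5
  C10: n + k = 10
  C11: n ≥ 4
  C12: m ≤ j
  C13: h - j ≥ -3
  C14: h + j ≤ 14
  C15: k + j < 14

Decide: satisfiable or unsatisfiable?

Constraints 5, 7, and 13 give n − h ≥ 4, h − j ≥ -3, j − n ≥ 1.
Adding all 3 inequalities: the left sides telescope to 0, and the right sides sum to 4 + (-3) + 1 = 2. So 0 ≥ 2, which is false.

Unsatisfiable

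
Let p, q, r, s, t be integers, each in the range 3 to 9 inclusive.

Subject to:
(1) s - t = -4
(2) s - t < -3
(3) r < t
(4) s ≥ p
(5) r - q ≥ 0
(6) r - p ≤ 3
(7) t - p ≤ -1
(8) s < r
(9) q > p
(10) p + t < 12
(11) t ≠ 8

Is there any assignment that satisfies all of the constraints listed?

Unsatisfiable

Constraints 3, 5, 7, and 9 give q ≤ r, r < t, t < p, p < q. Chaining: q ≤ r < t < p < q, which forces q < q — impossible.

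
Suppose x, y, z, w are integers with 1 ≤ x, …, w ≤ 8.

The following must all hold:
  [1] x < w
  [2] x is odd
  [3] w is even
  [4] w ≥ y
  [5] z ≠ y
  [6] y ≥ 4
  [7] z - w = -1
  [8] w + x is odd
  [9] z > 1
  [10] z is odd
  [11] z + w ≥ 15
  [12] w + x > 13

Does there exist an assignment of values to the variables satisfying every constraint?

Satisfiable

One satisfying assignment is x = 7, y = 6, z = 7, w = 8.
For the less obvious constraints — constraint 7: z - w = -1; constraint 11: z + w = 15 — and the others hold by inspection.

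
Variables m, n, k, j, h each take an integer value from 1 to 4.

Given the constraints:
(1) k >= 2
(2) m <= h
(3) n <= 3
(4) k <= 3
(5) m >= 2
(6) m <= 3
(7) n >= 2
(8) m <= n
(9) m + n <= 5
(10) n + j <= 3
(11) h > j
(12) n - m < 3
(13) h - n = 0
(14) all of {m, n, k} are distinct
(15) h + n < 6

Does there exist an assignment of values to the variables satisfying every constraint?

Constraints 1, 3, 4, 5, 6, and 7 confine each of m, n, k to the 2 values {2, 3}.
Constraint 14 requires all 3 of them to be distinct, but only 2 values are available — impossible by the pigeonhole principle.

Unsatisfiable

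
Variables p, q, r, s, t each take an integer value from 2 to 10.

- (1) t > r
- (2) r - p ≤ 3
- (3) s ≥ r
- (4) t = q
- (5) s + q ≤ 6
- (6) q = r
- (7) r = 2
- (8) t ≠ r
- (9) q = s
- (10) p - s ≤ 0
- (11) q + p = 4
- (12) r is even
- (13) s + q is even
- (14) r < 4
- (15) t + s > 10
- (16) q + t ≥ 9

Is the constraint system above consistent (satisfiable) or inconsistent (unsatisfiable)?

Unsatisfiable

From constraints 4 and 6, t = q = r, so t = r. But constraint 8 says t ≠ r. Contradiction.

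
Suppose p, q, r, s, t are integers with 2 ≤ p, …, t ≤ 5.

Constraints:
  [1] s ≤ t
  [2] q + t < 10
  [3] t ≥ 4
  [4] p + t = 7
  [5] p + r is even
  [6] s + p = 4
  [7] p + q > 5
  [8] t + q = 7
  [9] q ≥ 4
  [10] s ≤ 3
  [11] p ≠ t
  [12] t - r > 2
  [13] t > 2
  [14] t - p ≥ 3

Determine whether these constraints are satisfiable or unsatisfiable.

Unsatisfiable

From constraint 3: t ≥ 4. From constraint 9: q ≥ 4. Hence t + q ≥ 8. But constraint 8 requires t + q = 7, and 7 < 8. Contradiction.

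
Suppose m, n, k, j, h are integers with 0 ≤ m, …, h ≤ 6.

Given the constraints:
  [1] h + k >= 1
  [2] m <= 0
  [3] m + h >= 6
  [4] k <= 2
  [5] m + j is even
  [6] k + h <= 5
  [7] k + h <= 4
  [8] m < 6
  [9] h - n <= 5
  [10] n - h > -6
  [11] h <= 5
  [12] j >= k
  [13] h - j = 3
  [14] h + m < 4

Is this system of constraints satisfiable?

Unsatisfiable

From constraint 2: m ≤ 0. From constraint 11: h ≤ 5. Hence m + h ≤ 5. But constraint 3 requires m + h ≥ 6, and 6 > 5. Contradiction.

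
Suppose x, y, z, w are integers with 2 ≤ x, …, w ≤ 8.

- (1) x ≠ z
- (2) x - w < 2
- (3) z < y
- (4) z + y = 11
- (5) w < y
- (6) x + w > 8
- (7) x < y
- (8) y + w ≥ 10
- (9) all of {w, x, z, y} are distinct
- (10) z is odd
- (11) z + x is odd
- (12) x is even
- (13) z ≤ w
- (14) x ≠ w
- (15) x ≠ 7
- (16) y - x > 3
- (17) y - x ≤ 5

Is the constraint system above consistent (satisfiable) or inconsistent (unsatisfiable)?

Satisfiable

One satisfying assignment is x = 4, y = 8, z = 3, w = 5.
For the less obvious constraints — constraint 2: x - w = -1; constraint 4: z + y = 11; constraint 6: x + w = 9 — and the others hold by inspection.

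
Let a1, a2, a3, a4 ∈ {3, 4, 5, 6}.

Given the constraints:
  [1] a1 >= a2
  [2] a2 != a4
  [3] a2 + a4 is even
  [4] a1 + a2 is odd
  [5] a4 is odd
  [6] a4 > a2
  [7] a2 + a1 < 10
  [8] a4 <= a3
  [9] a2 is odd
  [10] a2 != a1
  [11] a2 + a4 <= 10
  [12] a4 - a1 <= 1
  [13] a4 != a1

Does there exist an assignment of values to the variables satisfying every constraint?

Take a1 = 4, a2 = 3, a3 = 5, a4 = 5. Then constraint 7: a2 + a1 = 7; constraint 11: a2 + a4 = 8, and every other listed constraint is also met.

Satisfiable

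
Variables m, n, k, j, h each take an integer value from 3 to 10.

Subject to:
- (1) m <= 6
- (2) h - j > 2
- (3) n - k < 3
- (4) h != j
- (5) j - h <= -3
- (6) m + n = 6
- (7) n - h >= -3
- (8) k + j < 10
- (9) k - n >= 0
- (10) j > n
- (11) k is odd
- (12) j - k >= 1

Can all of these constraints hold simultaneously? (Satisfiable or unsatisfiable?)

Constraints 5, 7, 9, and 12 give k − n ≥ 0, n − h ≥ -3, h − j ≥ 3, j − k ≥ 1.
Adding all 4 inequalities: the left sides telescope to 0, and the right sides sum to 0 + (-3) + 3 + 1 = 1. So 0 ≥ 1, which is false.

Unsatisfiable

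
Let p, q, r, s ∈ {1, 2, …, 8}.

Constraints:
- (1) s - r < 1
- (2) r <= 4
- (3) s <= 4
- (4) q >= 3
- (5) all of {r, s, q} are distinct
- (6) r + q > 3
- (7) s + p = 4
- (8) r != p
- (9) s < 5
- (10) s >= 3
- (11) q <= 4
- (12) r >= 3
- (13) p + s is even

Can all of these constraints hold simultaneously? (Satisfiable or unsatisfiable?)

Unsatisfiable

Constraints 2, 3, 4, 10, 11, and 12 confine each of r, s, q to the 2 values {3, 4}.
Constraint 5 requires all 3 of them to be distinct, but only 2 values are available — impossible by the pigeonhole principle.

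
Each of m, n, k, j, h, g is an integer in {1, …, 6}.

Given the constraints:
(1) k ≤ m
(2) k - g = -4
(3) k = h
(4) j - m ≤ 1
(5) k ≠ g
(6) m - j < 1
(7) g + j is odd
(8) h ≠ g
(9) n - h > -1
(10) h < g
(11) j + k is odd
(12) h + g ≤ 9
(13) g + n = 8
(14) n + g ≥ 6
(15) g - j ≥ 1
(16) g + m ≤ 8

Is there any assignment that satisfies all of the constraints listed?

Satisfiable

One satisfying assignment is m = 3, n = 3, k = 1, j = 4, h = 1, g = 5.
For the less obvious constraints — constraint 2: k - g = -4; constraint 4: j - m = 1; constraint 6: m - j = -1 — and the others hold by inspection.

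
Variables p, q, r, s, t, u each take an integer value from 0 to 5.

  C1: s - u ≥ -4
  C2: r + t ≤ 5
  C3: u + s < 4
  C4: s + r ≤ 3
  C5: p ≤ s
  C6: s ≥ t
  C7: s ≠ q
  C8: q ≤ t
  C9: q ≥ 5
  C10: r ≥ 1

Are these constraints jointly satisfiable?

Unsatisfiable

From constraint 10: r ≥ 1. From constraints 8 and 9: t ≥ q ≥ 5. Hence r + t ≥ 6. But constraint 2 requires r + t ≤ 5, and 5 < 6. Contradiction.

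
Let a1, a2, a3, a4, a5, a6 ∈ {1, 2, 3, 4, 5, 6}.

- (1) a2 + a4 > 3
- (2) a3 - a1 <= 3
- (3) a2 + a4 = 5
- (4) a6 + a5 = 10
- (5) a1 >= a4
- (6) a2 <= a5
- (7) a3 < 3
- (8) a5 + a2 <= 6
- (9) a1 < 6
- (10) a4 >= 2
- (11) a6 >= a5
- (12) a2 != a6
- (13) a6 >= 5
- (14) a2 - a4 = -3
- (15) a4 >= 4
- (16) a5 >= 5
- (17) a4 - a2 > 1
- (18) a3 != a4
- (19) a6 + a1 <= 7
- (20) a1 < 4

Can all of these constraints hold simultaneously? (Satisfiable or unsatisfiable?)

Unsatisfiable

From constraints 11 and 16: a6 ≥ a5 ≥ 5. From constraints 5 and 15: a1 ≥ a4 ≥ 4. Hence a6 + a1 ≥ 9. But constraint 19 requires a6 + a1 ≤ 7, and 7 < 9. Contradiction.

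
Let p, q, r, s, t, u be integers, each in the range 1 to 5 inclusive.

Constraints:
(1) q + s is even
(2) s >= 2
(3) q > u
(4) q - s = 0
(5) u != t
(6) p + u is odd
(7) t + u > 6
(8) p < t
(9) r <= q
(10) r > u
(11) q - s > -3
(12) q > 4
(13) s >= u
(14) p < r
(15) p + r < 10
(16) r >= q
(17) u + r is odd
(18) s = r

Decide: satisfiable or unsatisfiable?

Satisfiable

Take p = 3, q = 5, r = 5, s = 5, t = 5, u = 4. Then constraint 4: q - s = 0; constraint 7: t + u = 9; constraint 11: q - s = 0, and every other listed constraint is also met.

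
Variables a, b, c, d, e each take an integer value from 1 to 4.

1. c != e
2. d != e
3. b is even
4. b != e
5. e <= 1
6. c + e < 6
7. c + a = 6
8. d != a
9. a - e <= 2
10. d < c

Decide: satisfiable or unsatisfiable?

Satisfiable

One satisfying assignment is a = 2, b = 2, c = 4, d = 3, e = 1.
For the less obvious constraints — constraint 6: c + e = 5; constraint 7: c + a = 6; constraint 9: a - e = 1 — and the others hold by inspection.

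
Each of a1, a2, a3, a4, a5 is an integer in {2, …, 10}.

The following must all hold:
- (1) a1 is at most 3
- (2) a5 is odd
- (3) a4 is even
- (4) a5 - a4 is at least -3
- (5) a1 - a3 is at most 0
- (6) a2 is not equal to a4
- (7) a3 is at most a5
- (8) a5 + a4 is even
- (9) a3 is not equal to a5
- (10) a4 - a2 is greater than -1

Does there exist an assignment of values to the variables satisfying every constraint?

Constraint 2 makes a5 odd and constraint 3 makes a4 even, so a5 + a4 must be odd. Constraint 8 says a5 + a4 is even — contradiction.

Unsatisfiable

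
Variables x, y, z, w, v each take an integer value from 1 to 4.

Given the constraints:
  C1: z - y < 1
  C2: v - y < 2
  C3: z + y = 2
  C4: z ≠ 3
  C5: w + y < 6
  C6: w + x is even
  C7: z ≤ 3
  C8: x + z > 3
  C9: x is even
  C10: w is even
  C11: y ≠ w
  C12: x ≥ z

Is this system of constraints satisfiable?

Satisfiable

Take x = 4, y = 1, z = 1, w = 4, v = 1. Then constraint 1: z - y = 0; constraint 2: v - y = 0, and every other listed constraint is also met.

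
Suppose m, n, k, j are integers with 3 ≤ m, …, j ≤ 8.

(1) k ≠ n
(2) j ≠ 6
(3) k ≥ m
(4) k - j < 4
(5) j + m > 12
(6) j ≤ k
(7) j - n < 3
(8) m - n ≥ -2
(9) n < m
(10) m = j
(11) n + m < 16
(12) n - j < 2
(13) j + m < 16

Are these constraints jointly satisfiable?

One satisfying assignment is m = 7, n = 6, k = 8, j = 7.
For the less obvious constraints — constraint 4: k - j = 1; constraint 5: j + m = 14 — and the others hold by inspection.

Satisfiable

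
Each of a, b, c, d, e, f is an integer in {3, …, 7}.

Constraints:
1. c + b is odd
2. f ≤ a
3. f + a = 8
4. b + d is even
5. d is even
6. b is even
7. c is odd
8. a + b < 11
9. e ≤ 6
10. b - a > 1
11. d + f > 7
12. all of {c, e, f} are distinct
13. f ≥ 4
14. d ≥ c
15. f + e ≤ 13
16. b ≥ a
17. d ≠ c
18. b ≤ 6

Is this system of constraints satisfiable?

Satisfiable

One satisfying assignment is a = 4, b = 6, c = 5, d = 6, e = 6, f = 4.
For the less obvious constraints — constraint 3: f + a = 8; constraint 8: a + b = 10 — and the others hold by inspection.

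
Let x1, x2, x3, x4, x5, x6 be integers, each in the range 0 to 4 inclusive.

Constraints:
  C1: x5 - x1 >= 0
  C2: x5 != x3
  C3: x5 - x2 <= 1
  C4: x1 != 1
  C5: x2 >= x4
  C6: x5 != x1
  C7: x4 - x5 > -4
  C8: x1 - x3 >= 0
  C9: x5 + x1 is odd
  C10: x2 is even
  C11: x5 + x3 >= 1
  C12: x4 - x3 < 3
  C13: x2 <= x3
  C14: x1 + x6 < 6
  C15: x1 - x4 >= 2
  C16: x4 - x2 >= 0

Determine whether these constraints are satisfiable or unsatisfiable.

Constraints 1, 3, 15, and 16 give x4 − x2 ≥ 0, x2 − x5 ≥ -1, x5 − x1 ≥ 0, x1 − x4 ≥ 2.
Adding all 4 inequalities: the left sides telescope to 0, and the right sides sum to 0 + (-1) + 0 + 2 = 1. So 0 ≥ 1, which is false.

Unsatisfiable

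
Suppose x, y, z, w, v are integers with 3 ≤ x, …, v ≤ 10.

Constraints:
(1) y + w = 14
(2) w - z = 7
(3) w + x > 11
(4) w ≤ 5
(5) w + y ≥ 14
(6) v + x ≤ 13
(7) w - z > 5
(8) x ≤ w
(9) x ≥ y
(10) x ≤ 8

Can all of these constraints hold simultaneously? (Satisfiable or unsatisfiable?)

From constraint 4: w ≤ 5. From constraints 9 and 10: y ≤ x ≤ 8. Hence w + y ≤ 13. But constraint 5 requires w + y ≥ 14, and 14 > 13. Contradiction.

Unsatisfiable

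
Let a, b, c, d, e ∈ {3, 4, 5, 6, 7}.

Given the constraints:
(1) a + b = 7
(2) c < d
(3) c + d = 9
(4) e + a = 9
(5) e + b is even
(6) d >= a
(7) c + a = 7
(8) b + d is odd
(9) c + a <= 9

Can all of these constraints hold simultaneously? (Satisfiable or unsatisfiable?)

One satisfying assignment is a = 3, b = 4, c = 4, d = 5, e = 6.
For the less obvious constraints — constraint 1: a + b = 7; constraint 3: c + d = 9; constraint 4: e + a = 9 — and the others hold by inspection.

Satisfiable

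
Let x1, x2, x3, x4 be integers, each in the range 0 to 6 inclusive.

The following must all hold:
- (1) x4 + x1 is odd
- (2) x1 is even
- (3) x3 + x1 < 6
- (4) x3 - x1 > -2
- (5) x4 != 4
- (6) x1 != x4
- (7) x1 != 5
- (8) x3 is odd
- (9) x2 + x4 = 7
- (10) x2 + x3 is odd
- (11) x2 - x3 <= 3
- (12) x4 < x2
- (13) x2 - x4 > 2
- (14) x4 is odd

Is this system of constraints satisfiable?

Satisfiable

Setting (x1, x2, x3, x4) = (2, 6, 3, 1) satisfies everything: constraint 3: x3 + x1 = 5; constraint 4: x3 - x1 = 1, and the others follow.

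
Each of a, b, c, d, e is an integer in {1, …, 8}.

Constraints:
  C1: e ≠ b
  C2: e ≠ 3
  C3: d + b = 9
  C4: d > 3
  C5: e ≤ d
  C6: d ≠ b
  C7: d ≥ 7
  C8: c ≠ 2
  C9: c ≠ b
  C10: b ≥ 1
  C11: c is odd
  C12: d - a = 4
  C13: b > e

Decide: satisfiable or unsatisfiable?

The assignment a = 3, b = 2, c = 1, d = 7, e = 1 works:
  constraint 3 holds since d + b = 9.
  constraint 12 holds since d - a = 4.
The rest check out directly.

Satisfiable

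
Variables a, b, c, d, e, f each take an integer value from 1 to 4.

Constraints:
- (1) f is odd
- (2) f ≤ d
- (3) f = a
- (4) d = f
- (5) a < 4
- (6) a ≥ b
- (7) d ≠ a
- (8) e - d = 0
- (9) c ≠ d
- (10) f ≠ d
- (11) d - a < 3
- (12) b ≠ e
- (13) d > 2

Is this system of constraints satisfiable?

From constraints 3 and 4, d = f = a, so d = a. But constraint 7 says d ≠ a. Contradiction.

Unsatisfiable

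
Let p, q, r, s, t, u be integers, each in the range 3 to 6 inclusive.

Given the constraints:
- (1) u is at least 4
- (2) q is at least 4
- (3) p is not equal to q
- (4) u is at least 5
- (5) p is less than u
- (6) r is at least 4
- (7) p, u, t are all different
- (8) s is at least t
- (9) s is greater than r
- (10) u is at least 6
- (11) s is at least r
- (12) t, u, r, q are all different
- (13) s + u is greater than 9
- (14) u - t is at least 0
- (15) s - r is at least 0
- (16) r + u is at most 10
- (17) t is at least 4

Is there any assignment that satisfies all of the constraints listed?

Unsatisfiable

Constraints 1, 2, 6, and 17 confine each of t, u, r, q to the 3 values {4, …, 6} (the domain already gives each ≤ 6).
Constraint 12 requires all 4 of them to be distinct, but only 3 values are available — impossible by the pigeonhole principle.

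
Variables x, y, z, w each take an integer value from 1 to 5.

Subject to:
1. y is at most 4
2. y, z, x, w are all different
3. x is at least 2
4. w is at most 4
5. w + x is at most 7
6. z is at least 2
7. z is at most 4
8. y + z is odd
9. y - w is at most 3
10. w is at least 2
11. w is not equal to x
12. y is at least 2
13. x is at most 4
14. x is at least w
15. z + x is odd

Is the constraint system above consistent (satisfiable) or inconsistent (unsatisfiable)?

Unsatisfiable

Constraints 1, 3, 4, 6, 7, 10, 12, and 13 confine each of y, z, x, w to the 3 values {2, …, 4}.
Constraint 2 requires all 4 of them to be distinct, but only 3 values are available — impossible by the pigeonhole principle.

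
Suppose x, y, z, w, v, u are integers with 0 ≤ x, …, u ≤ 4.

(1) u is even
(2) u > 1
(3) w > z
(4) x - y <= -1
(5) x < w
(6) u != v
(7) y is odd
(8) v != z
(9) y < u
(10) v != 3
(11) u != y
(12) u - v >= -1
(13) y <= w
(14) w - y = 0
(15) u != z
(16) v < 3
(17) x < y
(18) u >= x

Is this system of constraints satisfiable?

Setting (x, y, z, w, v, u) = (0, 1, 0, 1, 1, 2) satisfies everything: constraint 4: x - y = -1; constraint 12: u - v = 1, and the others follow.

Satisfiable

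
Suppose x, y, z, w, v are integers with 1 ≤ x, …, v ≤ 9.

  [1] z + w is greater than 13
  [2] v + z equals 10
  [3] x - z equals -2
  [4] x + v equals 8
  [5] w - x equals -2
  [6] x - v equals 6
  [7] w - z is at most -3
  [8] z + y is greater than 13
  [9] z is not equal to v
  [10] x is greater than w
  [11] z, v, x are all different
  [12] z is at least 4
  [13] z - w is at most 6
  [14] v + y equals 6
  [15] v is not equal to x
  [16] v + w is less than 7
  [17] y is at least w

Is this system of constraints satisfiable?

Satisfiable

Take x = 7, y = 5, z = 9, w = 5, v = 1. Then constraint 1: z + w = 14; constraint 2: v + z = 10; constraint 3: x - z = -2, and every other listed constraint is also met.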